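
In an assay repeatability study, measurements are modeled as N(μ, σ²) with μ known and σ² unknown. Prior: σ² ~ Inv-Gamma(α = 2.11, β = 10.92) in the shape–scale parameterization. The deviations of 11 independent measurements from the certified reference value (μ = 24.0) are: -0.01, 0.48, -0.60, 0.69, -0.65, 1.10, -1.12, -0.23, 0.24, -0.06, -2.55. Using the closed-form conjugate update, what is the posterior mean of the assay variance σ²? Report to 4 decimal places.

With known mean μ and an Inverse-Gamma(α, β) prior on σ², the Normal likelihood is conjugate: posterior is Inv-Gamma(α + n/2, β + Σ(xᵢ−μ)²/2).
Σ(xᵢ−μ)² = (-0.01)² + (0.48)² + (-0.60)² + (0.69)² + (-0.65)² + (1.10)² + (-1.12)² + (-0.23)² + (0.24)² + (-0.06)² + (-2.55)² = 10.5701.
Posterior: Inv-Gamma(2.11 + 11/2, 10.92 + 10.5701/2) = Inv-Gamma(7.61, 16.20505).
E[σ²|data] = β/(α−1) = 16.20505/6.61 = 2.4516.

2.4516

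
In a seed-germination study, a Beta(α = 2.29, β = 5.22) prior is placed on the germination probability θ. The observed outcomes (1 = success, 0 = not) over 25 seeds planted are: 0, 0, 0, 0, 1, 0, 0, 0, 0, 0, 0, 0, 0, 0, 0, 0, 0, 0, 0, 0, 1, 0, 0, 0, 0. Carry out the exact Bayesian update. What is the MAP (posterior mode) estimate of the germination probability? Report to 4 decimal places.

The Beta prior is conjugate to a Binomial/Bernoulli likelihood; the update adds successes to α and failures to β.
Posterior: Beta(α+k, β+n−k) = Beta(2.29+2, 5.22+23) = Beta(4.29, 28.22).
Mode of Beta(a,b) for a,b>1 is (a−1)/(a+b−2) = 3.29/30.51 = 0.1078.

0.1078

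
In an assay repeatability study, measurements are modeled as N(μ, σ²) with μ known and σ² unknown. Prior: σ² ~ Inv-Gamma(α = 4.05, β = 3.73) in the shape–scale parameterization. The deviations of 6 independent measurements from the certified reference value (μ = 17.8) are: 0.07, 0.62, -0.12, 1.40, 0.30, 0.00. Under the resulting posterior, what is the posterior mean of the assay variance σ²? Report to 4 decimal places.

0.8193

With known mean μ and an Inverse-Gamma(α, β) prior on σ², the Normal likelihood is conjugate: posterior is Inv-Gamma(α + n/2, β + Σ(xᵢ−μ)²/2).
Σ(xᵢ−μ)² = (0.07)² + (0.62)² + (-0.12)² + (1.40)² + (0.30)² + (0.00)² = 2.4537.
Posterior: Inv-Gamma(4.05 + 6/2, 3.73 + 2.4537/2) = Inv-Gamma(7.05, 4.95685).
E[σ²|data] = β/(α−1) = 4.95685/6.05 = 0.8193.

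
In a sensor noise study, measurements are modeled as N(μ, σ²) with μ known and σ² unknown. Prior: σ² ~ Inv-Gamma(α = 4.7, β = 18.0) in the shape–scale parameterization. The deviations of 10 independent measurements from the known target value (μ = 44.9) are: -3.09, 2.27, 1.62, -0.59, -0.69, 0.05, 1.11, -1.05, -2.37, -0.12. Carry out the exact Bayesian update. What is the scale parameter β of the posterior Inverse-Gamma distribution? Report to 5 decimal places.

With known mean μ and an Inverse-Gamma(α, β) prior on σ², the Normal likelihood is conjugate: posterior is Inv-Gamma(α + n/2, β + Σ(xᵢ−μ)²/2).
Σ(xᵢ−μ)² = (-3.09)² + (2.27)² + (1.62)² + (-0.59)² + (-0.69)² + (0.05)² + (1.11)² + (-1.05)² + (-2.37)² + (-0.12)² = 26.1180.
Posterior: Inv-Gamma(4.7 + 10/2, 18.0 + 26.1180/2) = Inv-Gamma(9.70, 31.05900).
Posterior β = 31.05900.

31.05900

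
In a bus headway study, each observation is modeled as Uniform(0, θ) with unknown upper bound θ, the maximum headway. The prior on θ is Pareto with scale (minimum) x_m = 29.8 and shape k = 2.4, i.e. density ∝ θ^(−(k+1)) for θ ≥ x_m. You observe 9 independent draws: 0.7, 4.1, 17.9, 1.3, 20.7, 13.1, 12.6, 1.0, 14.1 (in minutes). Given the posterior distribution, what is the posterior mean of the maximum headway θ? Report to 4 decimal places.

32.6654

A Pareto(scale x_m, shape k) prior on the upper bound θ of Uniform(0, θ) is conjugate: posterior is Pareto(max(x_m, max xᵢ), k + n).
Sample maximum = 20.7; prior scale x_m = 29.8 → posterior scale = max = 29.8.
Posterior shape = 2.4 + 9 = 11.4.
E[θ|data] = k·x_m/(k−1) = 11.4·29.8/10.4 = 32.6654.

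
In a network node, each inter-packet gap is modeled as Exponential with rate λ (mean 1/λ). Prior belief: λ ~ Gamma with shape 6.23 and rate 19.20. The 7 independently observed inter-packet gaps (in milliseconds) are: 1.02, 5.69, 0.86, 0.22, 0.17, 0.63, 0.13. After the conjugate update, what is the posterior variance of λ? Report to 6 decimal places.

0.016972

With a Gamma(shape α, rate β) prior on the exponential rate λ, the posterior after n observations with total T = Σxᵢ is Gamma(α+n, β+T).
Sum of observations T = 8.72 milliseconds; n = 7.
Posterior: Gamma(6.23+7, 19.20+8.72) = Gamma(13.23, 27.92).
Var = α/β² = 0.016972.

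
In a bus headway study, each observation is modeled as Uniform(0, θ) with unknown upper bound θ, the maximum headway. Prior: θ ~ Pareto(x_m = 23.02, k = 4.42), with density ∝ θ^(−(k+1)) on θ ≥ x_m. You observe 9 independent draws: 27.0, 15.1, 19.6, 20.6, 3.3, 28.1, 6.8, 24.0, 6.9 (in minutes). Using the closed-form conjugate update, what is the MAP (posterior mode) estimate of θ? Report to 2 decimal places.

A Pareto(scale x_m, shape k) prior on the upper bound θ of Uniform(0, θ) is conjugate: posterior is Pareto(max(x_m, max xᵢ), k + n).
Sample maximum = 28.1; prior scale x_m = 23.02 → posterior scale = max = 28.10.
Posterior shape = 4.42 + 9 = 13.42.
The Pareto density is decreasing on [x_m, ∞), so the mode is x_m = 28.10.

28.10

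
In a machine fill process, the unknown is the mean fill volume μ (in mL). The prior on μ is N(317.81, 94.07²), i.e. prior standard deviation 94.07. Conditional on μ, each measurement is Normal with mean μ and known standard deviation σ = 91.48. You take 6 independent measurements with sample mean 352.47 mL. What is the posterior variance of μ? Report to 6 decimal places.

For Normal data with known variance σ², a Normal(μ₀, σ₀²) prior on μ is conjugate. Posterior precision = 1/σ₀² + n/σ²; posterior mean is the precision-weighted average of μ₀ and x̄.
σ₀² = 94.07² = 8849.1649, σ² = 91.48² = 8368.5904; σ² + n·σ₀² = 8368.5904 + 6·8849.1649 = 61463.5798.
Posterior precision = 1/σ₀² + n/σ² = 1/8849.1649 + 6/8368.5904 = (σ² + n·σ₀²)/(σ₀²σ²) = 61463.5798/(8849.1649·8368.5904); posterior variance σₙ² = σ₀²σ²/(σ² + n·σ₀²) = 8849.1649·8368.5904/61463.5798 = 1204.860450.

1204.860450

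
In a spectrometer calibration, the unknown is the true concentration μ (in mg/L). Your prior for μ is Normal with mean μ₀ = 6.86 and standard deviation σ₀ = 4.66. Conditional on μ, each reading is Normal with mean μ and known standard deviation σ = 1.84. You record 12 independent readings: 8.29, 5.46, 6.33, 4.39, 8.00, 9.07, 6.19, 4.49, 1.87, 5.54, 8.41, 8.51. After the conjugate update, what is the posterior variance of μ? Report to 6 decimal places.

For Normal data with known variance σ², a Normal(μ₀, σ₀²) prior on μ is conjugate. Posterior precision = 1/σ₀² + n/σ²; posterior mean is the precision-weighted average of μ₀ and x̄.
σ₀² = 4.66² = 21.7156, σ² = 1.84² = 3.3856; σ² + n·σ₀² = 3.3856 + 12·21.7156 = 263.9728.
Posterior precision = 1/σ₀² + n/σ² = 1/21.7156 + 12/3.3856 = (σ² + n·σ₀²)/(σ₀²σ²) = 263.9728/(21.7156·3.3856); posterior variance σₙ² = σ₀²σ²/(σ² + n·σ₀²) = 21.7156·3.3856/263.9728 = 0.278515.

0.278515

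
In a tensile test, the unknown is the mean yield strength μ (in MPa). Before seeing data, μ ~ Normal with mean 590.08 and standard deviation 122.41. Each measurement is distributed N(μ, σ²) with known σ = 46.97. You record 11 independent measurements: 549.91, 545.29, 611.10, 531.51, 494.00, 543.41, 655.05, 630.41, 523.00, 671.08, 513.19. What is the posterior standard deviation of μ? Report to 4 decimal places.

For Normal data with known variance σ², a Normal(μ₀, σ₀²) prior on μ is conjugate. Posterior precision = 1/σ₀² + n/σ²; posterior mean is the precision-weighted average of μ₀ and x̄.
σ₀² = 122.41² = 14984.2081, σ² = 46.97² = 2206.1809; σ² + n·σ₀² = 2206.1809 + 11·14984.2081 = 167032.47.
Posterior precision = 1/σ₀² + n/σ² = 1/14984.2081 + 11/2206.1809 = (σ² + n·σ₀²)/(σ₀²σ²) = 167032.47/(14984.2081·2206.1809); posterior variance σₙ² = σ₀²σ²/(σ² + n·σ₀²) = 14984.2081·2206.1809/167032.47 = 197.912859.
Posterior SD = √σₙ² = √(14984.2081·2206.1809/167032.47) = 14.0682.

14.0682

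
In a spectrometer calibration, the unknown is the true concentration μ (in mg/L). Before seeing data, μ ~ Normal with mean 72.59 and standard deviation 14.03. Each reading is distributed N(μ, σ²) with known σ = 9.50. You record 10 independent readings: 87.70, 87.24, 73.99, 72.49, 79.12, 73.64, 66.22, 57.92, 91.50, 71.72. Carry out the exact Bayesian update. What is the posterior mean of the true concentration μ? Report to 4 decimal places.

For Normal data with known variance σ², a Normal(μ₀, σ₀²) prior on μ is conjugate. Posterior precision = 1/σ₀² + n/σ²; posterior mean is the precision-weighted average of μ₀ and x̄.
Σxᵢ = 87.70 + 87.24 + 73.99 + 72.49 + 79.12 + 73.64 + 66.22 + 57.92 + 91.50 + 71.72 = 761.54, so n·x̄ = 761.54.
σ₀² = 14.03² = 196.8409, σ² = 9.50² = 90.25; σ² + n·σ₀² = 90.25 + 10·196.8409 = 2058.659.
Posterior mean = (μ₀/σ₀² + n·x̄/σ²)/(1/σ₀² + n/σ²) = (σ²·μ₀ + σ₀²·n·x̄)/(σ² + n·σ₀²) = (90.25·72.59 + 196.8409·761.54)/2058.659 = 156453.466486/2058.659 = 75.9978.

75.9978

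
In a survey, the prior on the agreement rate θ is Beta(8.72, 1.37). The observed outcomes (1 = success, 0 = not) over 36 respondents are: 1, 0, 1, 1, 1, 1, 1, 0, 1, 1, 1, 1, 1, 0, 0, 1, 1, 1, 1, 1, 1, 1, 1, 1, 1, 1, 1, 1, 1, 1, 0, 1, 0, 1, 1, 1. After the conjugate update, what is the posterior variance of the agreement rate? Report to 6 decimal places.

0.002853

The Beta prior is conjugate to a Binomial/Bernoulli likelihood; the update adds successes to α and failures to β.
Posterior: Beta(α+k, β+n−k) = Beta(8.72+30, 1.37+6) = Beta(38.72, 7.37).
Var = αβ/((α+β)²(α+β+1)) = 38.72·7.37/(46.09²·47.09) = 0.002853.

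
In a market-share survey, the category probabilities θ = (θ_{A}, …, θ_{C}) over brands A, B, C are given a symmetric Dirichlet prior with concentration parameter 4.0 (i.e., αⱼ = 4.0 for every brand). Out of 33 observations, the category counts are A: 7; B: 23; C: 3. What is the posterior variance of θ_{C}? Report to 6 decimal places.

0.002856

The Dirichlet prior is conjugate to the Multinomial likelihood: each posterior αⱼ = prior αⱼ + observed count nⱼ.
Posterior concentration: (11.0, 27.0, 7.0), total = 45.0.
Var[θ_j] = α_j(Σα−α_j)/((Σα)²(Σα+1)) = 7.0·38.0/(45.0²·46.0) = 0.002856.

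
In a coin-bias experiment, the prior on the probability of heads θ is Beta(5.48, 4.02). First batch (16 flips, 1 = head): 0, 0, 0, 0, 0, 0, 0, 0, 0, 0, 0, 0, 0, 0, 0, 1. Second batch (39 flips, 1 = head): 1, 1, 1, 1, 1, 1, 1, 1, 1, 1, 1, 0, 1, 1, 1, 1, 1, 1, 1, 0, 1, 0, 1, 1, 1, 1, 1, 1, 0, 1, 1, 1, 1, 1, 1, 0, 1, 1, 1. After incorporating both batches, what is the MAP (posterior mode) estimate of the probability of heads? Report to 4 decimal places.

0.6317

The Beta prior is conjugate to a Binomial/Bernoulli likelihood; the update adds successes to α and failures to β.
After batch 1: Beta(5.48+1, 4.02+15) = Beta(6.48, 19.02).
After batch 2: Beta(6.48+34, 19.02+5) = Beta(40.48, 24.02).
Mode of Beta(a,b) for a,b>1 is (a−1)/(a+b−2) = 39.48/62.50 = 0.6317.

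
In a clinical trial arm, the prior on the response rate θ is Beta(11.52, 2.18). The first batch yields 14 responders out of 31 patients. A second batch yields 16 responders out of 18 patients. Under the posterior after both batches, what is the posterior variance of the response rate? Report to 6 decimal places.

0.003512

The Beta prior is conjugate to a Binomial/Bernoulli likelihood; the update adds successes to α and failures to β.
After batch 1: Beta(11.52+14, 2.18+17) = Beta(25.52, 19.18).
After batch 2: Beta(25.52+16, 19.18+2) = Beta(41.52, 21.18).
Var = αβ/((α+β)²(α+β+1)) = 41.52·21.18/(62.70²·63.70) = 0.003512.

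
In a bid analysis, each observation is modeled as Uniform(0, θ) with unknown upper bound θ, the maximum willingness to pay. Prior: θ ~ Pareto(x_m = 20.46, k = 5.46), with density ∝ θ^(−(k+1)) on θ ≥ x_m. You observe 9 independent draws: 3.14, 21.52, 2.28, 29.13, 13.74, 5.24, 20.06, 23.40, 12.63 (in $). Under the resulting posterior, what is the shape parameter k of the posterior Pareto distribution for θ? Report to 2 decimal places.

14.46

A Pareto(scale x_m, shape k) prior on the upper bound θ of Uniform(0, θ) is conjugate: posterior is Pareto(max(x_m, max xᵢ), k + n).
Sample maximum = 29.13; prior scale x_m = 20.46 → posterior scale = max = 29.13.
Posterior shape = 5.46 + 9 = 14.46.
Posterior shape k = 14.46.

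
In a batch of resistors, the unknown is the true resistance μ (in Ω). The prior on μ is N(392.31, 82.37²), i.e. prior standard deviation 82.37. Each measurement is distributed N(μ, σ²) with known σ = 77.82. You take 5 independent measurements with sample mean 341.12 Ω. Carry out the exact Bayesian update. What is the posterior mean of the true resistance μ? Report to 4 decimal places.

348.8740

For Normal data with known variance σ², a Normal(μ₀, σ₀²) prior on μ is conjugate. Posterior precision = 1/σ₀² + n/σ²; posterior mean is the precision-weighted average of μ₀ and x̄.
n·x̄ = 5·341.12 = 1705.6.
σ₀² = 82.37² = 6784.8169, σ² = 77.82² = 6055.9524; σ² + n·σ₀² = 6055.9524 + 5·6784.8169 = 39980.0369.
Posterior mean = (μ₀/σ₀² + n·x̄/σ²)/(1/σ₀² + n/σ²) = (σ²·μ₀ + σ₀²·n·x̄)/(σ² + n·σ₀²) = (6055.9524·392.31 + 6784.8169·1705.6)/39980.0369 = 13947994.390684/39980.0369 = 348.8740.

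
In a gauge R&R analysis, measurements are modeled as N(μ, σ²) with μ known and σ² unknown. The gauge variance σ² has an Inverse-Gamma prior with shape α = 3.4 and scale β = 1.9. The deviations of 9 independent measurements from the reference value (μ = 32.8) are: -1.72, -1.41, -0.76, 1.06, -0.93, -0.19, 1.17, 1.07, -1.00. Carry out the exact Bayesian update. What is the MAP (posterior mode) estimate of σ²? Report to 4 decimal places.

0.8350

With known mean μ and an Inverse-Gamma(α, β) prior on σ², the Normal likelihood is conjugate: posterior is Inv-Gamma(α + n/2, β + Σ(xᵢ−μ)²/2).
Σ(xᵢ−μ)² = (-1.72)² + (-1.41)² + (-0.76)² + (1.06)² + (-0.93)² + (-0.19)² + (1.17)² + (1.07)² + (-1.00)² = 11.0625.
Posterior: Inv-Gamma(3.4 + 9/2, 1.9 + 11.0625/2) = Inv-Gamma(7.90, 7.43125).
Mode = β/(α+1) = 7.43125/8.90 = 0.8350.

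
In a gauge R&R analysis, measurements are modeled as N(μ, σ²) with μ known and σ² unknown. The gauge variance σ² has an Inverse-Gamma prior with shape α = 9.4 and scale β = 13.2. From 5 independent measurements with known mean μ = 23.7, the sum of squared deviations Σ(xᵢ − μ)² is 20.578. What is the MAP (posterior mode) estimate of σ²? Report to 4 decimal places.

1.8209

With known mean μ and an Inverse-Gamma(α, β) prior on σ², the Normal likelihood is conjugate: posterior is Inv-Gamma(α + n/2, β + Σ(xᵢ−μ)²/2).
Posterior: Inv-Gamma(9.4 + 5/2, 13.2 + 20.578/2) = Inv-Gamma(11.90, 23.4890).
Mode = β/(α+1) = 23.4890/12.90 = 1.8209.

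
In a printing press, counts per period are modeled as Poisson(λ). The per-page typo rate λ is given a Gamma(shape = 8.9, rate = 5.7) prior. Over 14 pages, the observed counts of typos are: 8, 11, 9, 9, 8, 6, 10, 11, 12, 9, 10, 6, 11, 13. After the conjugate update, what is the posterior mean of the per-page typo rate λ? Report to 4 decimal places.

7.2030

With a Gamma(shape α, rate β) prior, the Poisson likelihood is conjugate: the posterior is Gamma(α + ΣXᵢ, β + n).
Sum of counts S = 133 over n = 14 pages.
Posterior: Gamma(α+S, β+n) = Gamma(8.9+133, 5.7+14) = Gamma(141.9, 19.7).
Posterior mean = α/β = 141.9/19.7 = 7.2030.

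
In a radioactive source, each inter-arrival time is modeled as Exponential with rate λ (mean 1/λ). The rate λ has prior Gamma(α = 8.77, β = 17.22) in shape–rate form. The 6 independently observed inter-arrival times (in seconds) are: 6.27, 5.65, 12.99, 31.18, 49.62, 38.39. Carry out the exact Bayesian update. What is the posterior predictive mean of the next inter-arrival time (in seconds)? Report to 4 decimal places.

With a Gamma(shape α, rate β) prior on the exponential rate λ, the posterior after n observations with total T = Σxᵢ is Gamma(α+n, β+T).
Sum of observations T = 144.10 seconds; n = 6.
Posterior: Gamma(8.77+6, 17.22+144.10) = Gamma(14.77, 161.32).
The predictive distribution for the next observation is Lomax; its mean is β/(α−1) = 161.32/13.77 = 11.7153.

11.7153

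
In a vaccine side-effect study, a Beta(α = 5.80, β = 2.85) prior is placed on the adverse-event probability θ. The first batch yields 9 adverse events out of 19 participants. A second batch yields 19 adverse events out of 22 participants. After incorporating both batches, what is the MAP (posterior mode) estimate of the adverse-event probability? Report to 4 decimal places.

0.6884

The Beta prior is conjugate to a Binomial/Bernoulli likelihood; the update adds successes to α and failures to β.
After batch 1: Beta(5.80+9, 2.85+10) = Beta(14.80, 12.85).
After batch 2: Beta(14.80+19, 12.85+3) = Beta(33.80, 15.85).
Mode of Beta(a,b) for a,b>1 is (a−1)/(a+b−2) = 32.80/47.65 = 0.6884.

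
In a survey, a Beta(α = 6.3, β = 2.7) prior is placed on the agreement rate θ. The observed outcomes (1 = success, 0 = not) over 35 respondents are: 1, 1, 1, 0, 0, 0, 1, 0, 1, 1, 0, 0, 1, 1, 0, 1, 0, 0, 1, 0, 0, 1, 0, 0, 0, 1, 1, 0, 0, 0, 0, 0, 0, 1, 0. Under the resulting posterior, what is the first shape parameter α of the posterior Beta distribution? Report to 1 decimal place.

The Beta prior is conjugate to a Binomial/Bernoulli likelihood; the update adds successes to α and failures to β.
Posterior: Beta(α+k, β+n−k) = Beta(6.3+14, 2.7+21) = Beta(20.3, 23.7).
Posterior α = 20.3.

20.3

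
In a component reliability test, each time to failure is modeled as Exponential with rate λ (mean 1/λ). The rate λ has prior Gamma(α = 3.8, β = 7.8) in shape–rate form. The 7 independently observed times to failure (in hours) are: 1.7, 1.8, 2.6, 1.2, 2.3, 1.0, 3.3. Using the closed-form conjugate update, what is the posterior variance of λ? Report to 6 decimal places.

With a Gamma(shape α, rate β) prior on the exponential rate λ, the posterior after n observations with total T = Σxᵢ is Gamma(α+n, β+T).
Sum of observations T = 13.9 hours; n = 7.
Posterior: Gamma(3.8+7, 7.8+13.9) = Gamma(10.8, 21.7).
Var = α/β² = 0.022935.

0.022935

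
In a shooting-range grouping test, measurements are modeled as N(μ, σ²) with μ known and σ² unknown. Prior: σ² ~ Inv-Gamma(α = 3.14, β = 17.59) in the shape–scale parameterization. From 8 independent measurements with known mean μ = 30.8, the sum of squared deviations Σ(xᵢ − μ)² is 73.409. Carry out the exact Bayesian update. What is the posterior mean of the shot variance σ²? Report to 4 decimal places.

8.8428

With known mean μ and an Inverse-Gamma(α, β) prior on σ², the Normal likelihood is conjugate: posterior is Inv-Gamma(α + n/2, β + Σ(xᵢ−μ)²/2).
Posterior: Inv-Gamma(3.14 + 8/2, 17.59 + 73.409/2) = Inv-Gamma(7.14, 54.2945).
E[σ²|data] = β/(α−1) = 54.2945/6.14 = 8.8428.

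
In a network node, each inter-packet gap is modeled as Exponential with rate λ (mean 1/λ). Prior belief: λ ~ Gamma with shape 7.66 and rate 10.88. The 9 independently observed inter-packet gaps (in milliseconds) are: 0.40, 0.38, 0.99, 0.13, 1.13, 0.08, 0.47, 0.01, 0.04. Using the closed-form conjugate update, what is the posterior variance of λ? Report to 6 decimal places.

With a Gamma(shape α, rate β) prior on the exponential rate λ, the posterior after n observations with total T = Σxᵢ is Gamma(α+n, β+T).
Sum of observations T = 3.63 milliseconds; n = 9.
Posterior: Gamma(7.66+9, 10.88+3.63) = Gamma(16.66, 14.51).
Var = α/β² = 0.079130.

0.079130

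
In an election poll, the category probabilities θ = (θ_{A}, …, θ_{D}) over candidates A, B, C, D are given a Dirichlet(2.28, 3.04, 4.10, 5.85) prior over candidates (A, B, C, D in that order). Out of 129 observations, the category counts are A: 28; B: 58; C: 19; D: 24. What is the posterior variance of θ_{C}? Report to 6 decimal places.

The Dirichlet prior is conjugate to the Multinomial likelihood: each posterior αⱼ = prior αⱼ + observed count nⱼ.
Posterior concentration: (30.28, 61.04, 23.10, 29.85), total = 144.27.
Var[θ_j] = α_j(Σα−α_j)/((Σα)²(Σα+1)) = 23.10·121.17/(144.27²·145.27) = 0.000926.

0.000926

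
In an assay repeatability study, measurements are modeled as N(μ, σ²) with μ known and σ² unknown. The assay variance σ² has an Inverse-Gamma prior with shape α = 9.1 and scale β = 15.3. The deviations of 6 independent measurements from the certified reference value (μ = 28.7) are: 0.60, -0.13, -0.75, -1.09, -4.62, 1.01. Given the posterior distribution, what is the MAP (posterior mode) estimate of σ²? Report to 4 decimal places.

With known mean μ and an Inverse-Gamma(α, β) prior on σ², the Normal likelihood is conjugate: posterior is Inv-Gamma(α + n/2, β + Σ(xᵢ−μ)²/2).
Σ(xᵢ−μ)² = (0.60)² + (-0.13)² + (-0.75)² + (-1.09)² + (-4.62)² + (1.01)² = 24.4920.
Posterior: Inv-Gamma(9.1 + 6/2, 15.3 + 24.4920/2) = Inv-Gamma(12.10, 27.54600).
Mode = β/(α+1) = 27.54600/13.10 = 2.1027.

2.1027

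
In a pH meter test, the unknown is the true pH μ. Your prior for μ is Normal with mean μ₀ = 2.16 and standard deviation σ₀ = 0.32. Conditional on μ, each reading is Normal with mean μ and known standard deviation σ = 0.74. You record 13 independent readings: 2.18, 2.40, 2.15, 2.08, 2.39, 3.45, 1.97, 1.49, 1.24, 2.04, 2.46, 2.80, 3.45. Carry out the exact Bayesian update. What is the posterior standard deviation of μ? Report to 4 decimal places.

For Normal data with known variance σ², a Normal(μ₀, σ₀²) prior on μ is conjugate. Posterior precision = 1/σ₀² + n/σ²; posterior mean is the precision-weighted average of μ₀ and x̄.
σ₀² = 0.32² = 0.1024, σ² = 0.74² = 0.5476; σ² + n·σ₀² = 0.5476 + 13·0.1024 = 1.8788.
Posterior precision = 1/σ₀² + n/σ² = 1/0.1024 + 13/0.5476 = (σ² + n·σ₀²)/(σ₀²σ²) = 1.8788/(0.1024·0.5476); posterior variance σₙ² = σ₀²σ²/(σ² + n·σ₀²) = 0.1024·0.5476/1.8788 = 0.029846.
Posterior SD = √σₙ² = √(0.1024·0.5476/1.8788) = 0.1728.

0.1728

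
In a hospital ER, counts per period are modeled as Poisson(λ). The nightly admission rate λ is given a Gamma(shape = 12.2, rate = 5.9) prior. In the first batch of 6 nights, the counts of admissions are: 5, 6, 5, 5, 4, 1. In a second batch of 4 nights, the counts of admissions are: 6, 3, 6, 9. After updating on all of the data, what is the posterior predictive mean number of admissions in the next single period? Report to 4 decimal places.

With a Gamma(shape α, rate β) prior, the Poisson likelihood is conjugate: the posterior is Gamma(α + ΣXᵢ, β + n).
Batch 1: sum of counts S = 26 over n = 6 nights.
After batch 1: Gamma(α+S, β+n) = Gamma(12.2+26, 5.9+6) = Gamma(38.2, 11.9).
Batch 2: sum of counts S = 24 over n = 4 nights.
After batch 2: Gamma(α+S, β+n) = Gamma(38.2+24, 11.9+4) = Gamma(62.2, 15.9).
The predictive distribution for one future period is NegBinom with mean α/β = 3.9119.

3.9119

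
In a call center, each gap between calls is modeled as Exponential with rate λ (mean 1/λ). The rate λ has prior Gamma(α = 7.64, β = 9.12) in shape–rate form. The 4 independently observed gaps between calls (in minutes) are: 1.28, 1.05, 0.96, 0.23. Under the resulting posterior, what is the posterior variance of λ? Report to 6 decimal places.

With a Gamma(shape α, rate β) prior on the exponential rate λ, the posterior after n observations with total T = Σxᵢ is Gamma(α+n, β+T).
Sum of observations T = 3.52 minutes; n = 4.
Posterior: Gamma(7.64+4, 9.12+3.52) = Gamma(11.64, 12.64).
Var = α/β² = 0.072855.

0.072855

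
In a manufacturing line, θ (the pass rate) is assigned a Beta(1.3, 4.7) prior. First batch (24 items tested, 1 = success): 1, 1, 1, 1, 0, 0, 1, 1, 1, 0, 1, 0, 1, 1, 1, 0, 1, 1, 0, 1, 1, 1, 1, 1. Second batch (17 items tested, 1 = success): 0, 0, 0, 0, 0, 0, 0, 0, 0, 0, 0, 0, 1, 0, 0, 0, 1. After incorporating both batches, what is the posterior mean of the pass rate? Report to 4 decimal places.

The Beta prior is conjugate to a Binomial/Bernoulli likelihood; the update adds successes to α and failures to β.
After batch 1: Beta(1.3+18, 4.7+6) = Beta(19.3, 10.7).
After batch 2: Beta(19.3+2, 10.7+15) = Beta(21.3, 25.7).
Posterior mean = α/(α+β) = 21.3/47.0 = 0.4532.

0.4532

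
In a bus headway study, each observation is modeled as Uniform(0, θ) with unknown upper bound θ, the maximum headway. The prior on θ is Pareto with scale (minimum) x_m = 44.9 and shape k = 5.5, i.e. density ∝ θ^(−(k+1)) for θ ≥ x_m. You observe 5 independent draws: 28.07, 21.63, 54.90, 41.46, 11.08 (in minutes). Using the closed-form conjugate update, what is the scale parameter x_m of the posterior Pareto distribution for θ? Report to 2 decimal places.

54.90

A Pareto(scale x_m, shape k) prior on the upper bound θ of Uniform(0, θ) is conjugate: posterior is Pareto(max(x_m, max xᵢ), k + n).
Sample maximum = 54.90; prior scale x_m = 44.9 → posterior scale = max = 54.90.
Posterior shape = 5.5 + 5 = 10.5.
Posterior scale x_m = 54.90.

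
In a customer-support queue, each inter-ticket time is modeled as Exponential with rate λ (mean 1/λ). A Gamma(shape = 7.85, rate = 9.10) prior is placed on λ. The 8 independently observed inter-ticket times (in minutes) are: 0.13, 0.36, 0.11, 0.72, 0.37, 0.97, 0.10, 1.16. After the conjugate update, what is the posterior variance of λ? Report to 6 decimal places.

0.093499

With a Gamma(shape α, rate β) prior on the exponential rate λ, the posterior after n observations with total T = Σxᵢ is Gamma(α+n, β+T).
Sum of observations T = 3.92 minutes; n = 8.
Posterior: Gamma(7.85+8, 9.10+3.92) = Gamma(15.85, 13.02).
Var = α/β² = 0.093499.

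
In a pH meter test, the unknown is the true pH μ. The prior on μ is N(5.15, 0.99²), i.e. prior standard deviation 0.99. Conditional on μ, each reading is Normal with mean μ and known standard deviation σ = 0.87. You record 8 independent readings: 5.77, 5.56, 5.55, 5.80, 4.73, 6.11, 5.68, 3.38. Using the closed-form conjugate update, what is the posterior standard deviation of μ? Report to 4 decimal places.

0.2937

For Normal data with known variance σ², a Normal(μ₀, σ₀²) prior on μ is conjugate. Posterior precision = 1/σ₀² + n/σ²; posterior mean is the precision-weighted average of μ₀ and x̄.
σ₀² = 0.99² = 0.9801, σ² = 0.87² = 0.7569; σ² + n·σ₀² = 0.7569 + 8·0.9801 = 8.5977.
Posterior precision = 1/σ₀² + n/σ² = 1/0.9801 + 8/0.7569 = (σ² + n·σ₀²)/(σ₀²σ²) = 8.5977/(0.9801·0.7569); posterior variance σₙ² = σ₀²σ²/(σ² + n·σ₀²) = 0.9801·0.7569/8.5977 = 0.086283.
Posterior SD = √σₙ² = √(0.9801·0.7569/8.5977) = 0.2937.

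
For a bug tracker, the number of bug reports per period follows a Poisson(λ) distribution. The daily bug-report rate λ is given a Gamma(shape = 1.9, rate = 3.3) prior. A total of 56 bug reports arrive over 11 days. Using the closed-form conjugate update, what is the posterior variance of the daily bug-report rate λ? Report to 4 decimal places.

0.2831

With a Gamma(shape α, rate β) prior, the Poisson likelihood is conjugate: the posterior is Gamma(α + ΣXᵢ, β + n).
Posterior: Gamma(α+S, β+n) = Gamma(1.9+56, 3.3+11) = Gamma(57.9, 14.3).
Var = α/β² = 57.9/14.3² = 0.2831.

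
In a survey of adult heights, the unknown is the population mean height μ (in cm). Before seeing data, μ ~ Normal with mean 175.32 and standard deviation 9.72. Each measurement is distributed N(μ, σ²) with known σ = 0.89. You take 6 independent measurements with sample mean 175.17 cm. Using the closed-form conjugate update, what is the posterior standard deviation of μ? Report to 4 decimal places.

For Normal data with known variance σ², a Normal(μ₀, σ₀²) prior on μ is conjugate. Posterior precision = 1/σ₀² + n/σ²; posterior mean is the precision-weighted average of μ₀ and x̄.
σ₀² = 9.72² = 94.4784, σ² = 0.89² = 0.7921; σ² + n·σ₀² = 0.7921 + 6·94.4784 = 567.6625.
Posterior precision = 1/σ₀² + n/σ² = 1/94.4784 + 6/0.7921 = (σ² + n·σ₀²)/(σ₀²σ²) = 567.6625/(94.4784·0.7921); posterior variance σₙ² = σ₀²σ²/(σ² + n·σ₀²) = 94.4784·0.7921/567.6625 = 0.131832.
Posterior SD = √σₙ² = √(94.4784·0.7921/567.6625) = 0.3631.

0.3631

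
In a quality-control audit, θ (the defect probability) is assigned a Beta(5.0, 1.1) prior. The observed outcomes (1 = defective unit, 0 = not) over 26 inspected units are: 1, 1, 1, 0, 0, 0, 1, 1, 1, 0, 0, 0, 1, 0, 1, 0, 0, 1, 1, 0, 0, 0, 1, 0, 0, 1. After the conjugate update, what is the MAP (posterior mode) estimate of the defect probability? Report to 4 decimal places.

0.5316

The Beta prior is conjugate to a Binomial/Bernoulli likelihood; the update adds successes to α and failures to β.
Posterior: Beta(α+k, β+n−k) = Beta(5.0+12, 1.1+14) = Beta(17.0, 15.1).
Mode of Beta(a,b) for a,b>1 is (a−1)/(a+b−2) = 16.0/30.1 = 0.5316.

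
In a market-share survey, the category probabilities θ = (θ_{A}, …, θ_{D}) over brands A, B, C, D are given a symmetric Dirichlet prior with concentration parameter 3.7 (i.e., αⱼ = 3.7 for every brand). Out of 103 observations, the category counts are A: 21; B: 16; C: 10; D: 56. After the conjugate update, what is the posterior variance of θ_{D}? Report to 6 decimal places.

0.002104

The Dirichlet prior is conjugate to the Multinomial likelihood: each posterior αⱼ = prior αⱼ + observed count nⱼ.
Posterior concentration: (24.7, 19.7, 13.7, 59.7), total = 117.8.
Var[θ_j] = α_j(Σα−α_j)/((Σα)²(Σα+1)) = 59.7·58.1/(117.8²·118.8) = 0.002104.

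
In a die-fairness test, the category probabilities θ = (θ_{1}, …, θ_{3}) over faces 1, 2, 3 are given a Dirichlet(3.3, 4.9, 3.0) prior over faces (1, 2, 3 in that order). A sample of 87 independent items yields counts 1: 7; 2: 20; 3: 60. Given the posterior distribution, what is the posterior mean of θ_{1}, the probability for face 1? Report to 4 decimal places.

0.1049

The Dirichlet prior is conjugate to the Multinomial likelihood: each posterior αⱼ = prior αⱼ + observed count nⱼ.
Posterior concentration: (10.3, 24.9, 63.0), total = 98.2.
E[θ_{1}|data] = α_{1}/Σα = 10.3/98.2 = 0.1049.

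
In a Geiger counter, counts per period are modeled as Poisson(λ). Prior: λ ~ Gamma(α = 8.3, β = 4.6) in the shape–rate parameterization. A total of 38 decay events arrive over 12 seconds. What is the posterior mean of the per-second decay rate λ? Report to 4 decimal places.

2.7892

With a Gamma(shape α, rate β) prior, the Poisson likelihood is conjugate: the posterior is Gamma(α + ΣXᵢ, β + n).
Posterior: Gamma(α+S, β+n) = Gamma(8.3+38, 4.6+12) = Gamma(46.3, 16.6).
Posterior mean = α/β = 46.3/16.6 = 2.7892.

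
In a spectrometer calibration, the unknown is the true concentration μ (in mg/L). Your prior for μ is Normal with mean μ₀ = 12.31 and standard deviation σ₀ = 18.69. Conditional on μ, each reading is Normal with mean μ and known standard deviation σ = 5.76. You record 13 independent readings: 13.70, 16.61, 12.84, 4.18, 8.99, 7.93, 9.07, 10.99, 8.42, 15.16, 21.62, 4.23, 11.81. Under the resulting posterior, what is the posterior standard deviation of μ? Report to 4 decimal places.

For Normal data with known variance σ², a Normal(μ₀, σ₀²) prior on μ is conjugate. Posterior precision = 1/σ₀² + n/σ²; posterior mean is the precision-weighted average of μ₀ and x̄.
σ₀² = 18.69² = 349.3161, σ² = 5.76² = 33.1776; σ² + n·σ₀² = 33.1776 + 13·349.3161 = 4574.2869.
Posterior precision = 1/σ₀² + n/σ² = 1/349.3161 + 13/33.1776 = (σ² + n·σ₀²)/(σ₀²σ²) = 4574.2869/(349.3161·33.1776); posterior variance σₙ² = σ₀²σ²/(σ² + n·σ₀²) = 349.3161·33.1776/4574.2869 = 2.533612.
Posterior SD = √σₙ² = √(349.3161·33.1776/4574.2869) = 1.5917.

1.5917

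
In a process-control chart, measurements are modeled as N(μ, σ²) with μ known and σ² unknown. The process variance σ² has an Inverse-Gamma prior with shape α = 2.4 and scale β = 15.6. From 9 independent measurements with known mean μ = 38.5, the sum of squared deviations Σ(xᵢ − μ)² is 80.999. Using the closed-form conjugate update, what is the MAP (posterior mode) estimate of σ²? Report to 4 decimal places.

7.1012

With known mean μ and an Inverse-Gamma(α, β) prior on σ², the Normal likelihood is conjugate: posterior is Inv-Gamma(α + n/2, β + Σ(xᵢ−μ)²/2).
Posterior: Inv-Gamma(2.4 + 9/2, 15.6 + 80.999/2) = Inv-Gamma(6.90, 56.0995).
Mode = β/(α+1) = 56.0995/7.90 = 7.1012.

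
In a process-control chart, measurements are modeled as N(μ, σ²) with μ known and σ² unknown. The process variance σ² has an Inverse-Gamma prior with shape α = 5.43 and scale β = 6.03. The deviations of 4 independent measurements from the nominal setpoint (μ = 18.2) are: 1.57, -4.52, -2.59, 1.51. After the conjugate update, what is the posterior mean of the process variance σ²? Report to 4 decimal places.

With known mean μ and an Inverse-Gamma(α, β) prior on σ², the Normal likelihood is conjugate: posterior is Inv-Gamma(α + n/2, β + Σ(xᵢ−μ)²/2).
Σ(xᵢ−μ)² = (1.57)² + (-4.52)² + (-2.59)² + (1.51)² = 31.8835.
Posterior: Inv-Gamma(5.43 + 4/2, 6.03 + 31.8835/2) = Inv-Gamma(7.43, 21.97175).
E[σ²|data] = β/(α−1) = 21.97175/6.43 = 3.4171.

3.4171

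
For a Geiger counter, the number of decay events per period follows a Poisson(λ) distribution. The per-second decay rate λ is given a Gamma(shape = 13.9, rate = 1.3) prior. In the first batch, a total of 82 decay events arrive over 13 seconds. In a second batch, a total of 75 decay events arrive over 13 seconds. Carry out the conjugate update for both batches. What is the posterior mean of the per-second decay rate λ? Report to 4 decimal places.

With a Gamma(shape α, rate β) prior, the Poisson likelihood is conjugate: the posterior is Gamma(α + ΣXᵢ, β + n).
After batch 1: Gamma(α+S, β+n) = Gamma(13.9+82, 1.3+13) = Gamma(95.9, 14.3).
After batch 2: Gamma(α+S, β+n) = Gamma(95.9+75, 14.3+13) = Gamma(170.9, 27.3).
Posterior mean = α/β = 170.9/27.3 = 6.2601.

6.2601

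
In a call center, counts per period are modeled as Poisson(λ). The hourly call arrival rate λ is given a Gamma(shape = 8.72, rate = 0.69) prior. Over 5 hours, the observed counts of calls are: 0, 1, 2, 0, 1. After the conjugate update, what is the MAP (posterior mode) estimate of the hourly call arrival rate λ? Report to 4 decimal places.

2.0598

With a Gamma(shape α, rate β) prior, the Poisson likelihood is conjugate: the posterior is Gamma(α + ΣXᵢ, β + n).
Sum of counts S = 4 over n = 5 hours.
Posterior: Gamma(α+S, β+n) = Gamma(8.72+4, 0.69+5) = Gamma(12.72, 5.69).
Mode of Gamma(α,β) for α≥1 is (α−1)/β = 11.72/5.69 = 2.0598.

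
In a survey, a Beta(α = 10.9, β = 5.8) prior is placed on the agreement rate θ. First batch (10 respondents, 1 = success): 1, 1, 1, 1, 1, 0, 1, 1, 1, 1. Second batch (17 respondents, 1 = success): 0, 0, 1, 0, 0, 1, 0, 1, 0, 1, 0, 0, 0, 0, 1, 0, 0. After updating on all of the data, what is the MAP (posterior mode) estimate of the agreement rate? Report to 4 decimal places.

0.5731

The Beta prior is conjugate to a Binomial/Bernoulli likelihood; the update adds successes to α and failures to β.
After batch 1: Beta(10.9+9, 5.8+1) = Beta(19.9, 6.8).
After batch 2: Beta(19.9+5, 6.8+12) = Beta(24.9, 18.8).
Mode of Beta(a,b) for a,b>1 is (a−1)/(a+b−2) = 23.9/41.7 = 0.5731.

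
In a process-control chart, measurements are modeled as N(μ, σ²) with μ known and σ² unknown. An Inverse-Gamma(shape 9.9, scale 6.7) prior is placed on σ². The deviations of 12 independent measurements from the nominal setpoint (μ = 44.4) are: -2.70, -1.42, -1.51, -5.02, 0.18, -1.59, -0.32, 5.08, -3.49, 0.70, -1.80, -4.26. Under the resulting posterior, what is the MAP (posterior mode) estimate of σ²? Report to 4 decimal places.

With known mean μ and an Inverse-Gamma(α, β) prior on σ², the Normal likelihood is conjugate: posterior is Inv-Gamma(α + n/2, β + Σ(xᵢ−μ)²/2).
Σ(xᵢ−μ)² = (-2.70)² + (-1.42)² + (-1.51)² + (-5.02)² + (0.18)² + (-1.59)² + (-0.32)² + (5.08)² + (-3.49)² + (0.70)² + (-1.80)² + (-4.26)² = 99.3139.
Posterior: Inv-Gamma(9.9 + 12/2, 6.7 + 99.3139/2) = Inv-Gamma(15.90, 56.35695).
Mode = β/(α+1) = 56.35695/16.90 = 3.3347.

3.3347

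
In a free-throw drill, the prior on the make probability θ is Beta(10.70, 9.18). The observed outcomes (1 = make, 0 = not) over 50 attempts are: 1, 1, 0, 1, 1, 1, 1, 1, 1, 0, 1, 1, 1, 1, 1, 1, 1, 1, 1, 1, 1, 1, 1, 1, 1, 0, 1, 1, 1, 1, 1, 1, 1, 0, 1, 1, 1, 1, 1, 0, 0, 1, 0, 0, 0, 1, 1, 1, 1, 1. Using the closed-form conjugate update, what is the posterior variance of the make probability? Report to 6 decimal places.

0.002716

The Beta prior is conjugate to a Binomial/Bernoulli likelihood; the update adds successes to α and failures to β.
Posterior: Beta(α+k, β+n−k) = Beta(10.70+41, 9.18+9) = Beta(51.70, 18.18).
Var = αβ/((α+β)²(α+β+1)) = 51.70·18.18/(69.88²·70.88) = 0.002716.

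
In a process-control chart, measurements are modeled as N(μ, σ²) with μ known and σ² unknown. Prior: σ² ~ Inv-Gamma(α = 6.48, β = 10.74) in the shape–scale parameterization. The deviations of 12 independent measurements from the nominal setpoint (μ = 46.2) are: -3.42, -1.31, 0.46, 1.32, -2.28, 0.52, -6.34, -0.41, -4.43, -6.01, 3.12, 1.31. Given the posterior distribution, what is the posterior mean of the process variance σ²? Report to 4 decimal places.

6.5276

With known mean μ and an Inverse-Gamma(α, β) prior on σ², the Normal likelihood is conjugate: posterior is Inv-Gamma(α + n/2, β + Σ(xᵢ−μ)²/2).
Σ(xᵢ−μ)² = (-3.42)² + (-1.31)² + (0.46)² + (1.32)² + (-2.28)² + (0.52)² + (-6.34)² + (-0.41)² + (-4.43)² + (-6.01)² + (3.12)² + (1.31)² = 128.3945.
Posterior: Inv-Gamma(6.48 + 12/2, 10.74 + 128.3945/2) = Inv-Gamma(12.48, 74.93725).
E[σ²|data] = β/(α−1) = 74.93725/11.48 = 6.5276.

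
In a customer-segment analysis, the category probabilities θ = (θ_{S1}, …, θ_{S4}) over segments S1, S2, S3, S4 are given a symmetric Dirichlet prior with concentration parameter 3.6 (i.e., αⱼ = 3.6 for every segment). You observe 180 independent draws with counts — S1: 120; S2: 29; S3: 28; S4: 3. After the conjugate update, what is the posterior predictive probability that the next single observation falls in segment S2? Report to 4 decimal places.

The Dirichlet prior is conjugate to the Multinomial likelihood: each posterior αⱼ = prior αⱼ + observed count nⱼ.
Posterior concentration: (123.6, 32.6, 31.6, 6.6), total = 194.4.
P(next = S2 | data) = α_{S2}/Σα = 0.1677.

0.1677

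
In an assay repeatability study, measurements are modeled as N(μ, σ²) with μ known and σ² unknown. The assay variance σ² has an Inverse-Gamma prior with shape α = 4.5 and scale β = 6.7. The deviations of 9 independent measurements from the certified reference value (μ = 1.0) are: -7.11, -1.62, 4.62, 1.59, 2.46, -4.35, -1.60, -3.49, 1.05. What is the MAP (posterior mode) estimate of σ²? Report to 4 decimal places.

With known mean μ and an Inverse-Gamma(α, β) prior on σ², the Normal likelihood is conjugate: posterior is Inv-Gamma(α + n/2, β + Σ(xᵢ−μ)²/2).
Σ(xᵢ−μ)² = (-7.11)² + (-1.62)² + (4.62)² + (1.59)² + (2.46)² + (-4.35)² + (-1.60)² + (-3.49)² + (1.05)² = 117.8657.
Posterior: Inv-Gamma(4.5 + 9/2, 6.7 + 117.8657/2) = Inv-Gamma(9.00, 65.63285).
Mode = β/(α+1) = 65.63285/10.00 = 6.5633.

6.5633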